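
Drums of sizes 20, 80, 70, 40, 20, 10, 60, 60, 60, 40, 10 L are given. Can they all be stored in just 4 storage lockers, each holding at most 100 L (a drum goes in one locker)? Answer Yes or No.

Total = 470 L; ⌈470/100⌉ = 5.
At least 5 storage lockers are required, but only 4 are allowed.

No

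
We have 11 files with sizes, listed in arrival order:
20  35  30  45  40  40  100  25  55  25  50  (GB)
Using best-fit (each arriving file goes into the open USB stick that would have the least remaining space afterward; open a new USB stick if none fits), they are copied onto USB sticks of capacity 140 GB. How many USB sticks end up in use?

4

  20 → USB stick 1 (new)  [load 20/140]
  35 → USB stick 1  [load 55/140]
  30 → USB stick 1  [load 85/140]
  45 → USB stick 1  [load 130/140]
  40 → USB stick 2 (new)  [load 40/140]
  40 → USB stick 2  [load 80/140]
  100 → USB stick 3 (new)  [load 100/140]
  25 → USB stick 3  [load 125/140]
  55 → USB stick 2  [load 135/140]
  25 → USB stick 4 (new)  [load 25/140]
  50 → USB stick 4  [load 75/140]
4 USB sticks opened.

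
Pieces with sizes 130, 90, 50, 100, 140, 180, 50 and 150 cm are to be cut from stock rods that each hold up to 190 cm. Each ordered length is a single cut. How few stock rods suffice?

Total = 180 + 150 + 140 + 130 + 100 + 90 + 50 + 50 = 890 cm.
Lower bound: ⌈890/190⌉ = 5 stock rods.
A packing using 5 stock rods:
  stock rod 1: 180 = 180
  stock rod 2: 150 = 150
  stock rod 3: 140 + 50 = 190
  stock rod 4: 130 + 50 = 180
  stock rod 5: 100 + 90 = 190
This matches the lower bound, so 5 is optimal.

5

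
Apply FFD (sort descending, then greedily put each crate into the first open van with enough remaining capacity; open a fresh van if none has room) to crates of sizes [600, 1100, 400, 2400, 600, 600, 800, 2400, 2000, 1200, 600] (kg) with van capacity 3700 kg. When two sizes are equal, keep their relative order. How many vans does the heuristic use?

4

Sorted descending: 2400, 2400, 2000, 1200, 1100, 800, 600, 600, 600, 600, 400.
  2400 → van 1 (new)  [load 2400/3700]
  2400 → van 2 (new)  [load 2400/3700]
  2000 → van 3 (new)  [load 2000/3700]
  1200 → van 1  [load 3600/3700]
  1100 → van 2  [load 3500/3700]
  800 → van 3  [load 2800/3700]
  600 → van 3  [load 3400/3700]
  600 → van 4 (new)  [load 600/3700]
  600 → van 4  [load 1200/3700]
  600 → van 4  [load 1800/3700]
  400 → van 4  [load 2200/3700]
4 vans opened.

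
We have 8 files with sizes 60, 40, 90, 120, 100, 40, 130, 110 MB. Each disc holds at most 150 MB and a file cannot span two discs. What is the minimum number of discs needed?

5

Total = 130 + 120 + 110 + 100 + 90 + 60 + 40 + 40 = 690 MB.
Lower bound: ⌈690/150⌉ = 5 discs.
A packing using 5 discs:
  disc 1: 130 = 130
  disc 2: 120 = 120
  disc 3: 110 + 40 = 150
  disc 4: 100 + 40 = 140
  disc 5: 90 + 60 = 150
This matches the lower bound, so 5 is optimal.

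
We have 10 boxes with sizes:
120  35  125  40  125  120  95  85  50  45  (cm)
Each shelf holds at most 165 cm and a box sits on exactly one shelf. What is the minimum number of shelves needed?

Total = 125 + 125 + 120 + 120 + 95 + 85 + 50 + 45 + 40 + 35 = 840 cm.
Lower bound: ⌈840/165⌉ = 6 shelves.
A packing using 6 shelves:
  shelf 1: 125 + 40 = 165
  shelf 2: 125 + 35 = 160
  shelf 3: 120 + 45 = 165
  shelf 4: 120 = 120
  shelf 5: 95 + 50 = 145
  shelf 6: 85 = 85
This matches the lower bound, so 6 is optimal.

6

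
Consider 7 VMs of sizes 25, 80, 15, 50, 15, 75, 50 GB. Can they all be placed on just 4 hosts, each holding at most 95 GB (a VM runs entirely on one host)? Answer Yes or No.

Yes

A valid assignment using 4 hosts:
  host 1: 80 + 15 = 95
  host 2: 75 + 15 = 90
  host 3: 50 + 25 = 75
  host 4: 50 = 50
Every load is within 95 GB, so 4 hosts suffice.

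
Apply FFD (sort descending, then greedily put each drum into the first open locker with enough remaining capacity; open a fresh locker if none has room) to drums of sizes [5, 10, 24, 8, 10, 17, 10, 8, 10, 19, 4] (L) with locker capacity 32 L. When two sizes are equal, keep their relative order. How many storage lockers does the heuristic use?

4

Sorted descending: 24, 19, 17, 10, 10, 10, 10, 8, 8, 5, 4.
  24 → locker 1 (new)  [load 24/32]
  19 → locker 2 (new)  [load 19/32]
  17 → locker 3 (new)  [load 17/32]
  10 → locker 2  [load 29/32]
  10 → locker 3  [load 27/32]
  10 → locker 4 (new)  [load 10/32]
  10 → locker 4  [load 20/32]
  8 → locker 1  [load 32/32]
  8 → locker 4  [load 28/32]
  5 → locker 3  [load 32/32]
  4 → locker 4  [load 32/32]
4 storage lockers opened.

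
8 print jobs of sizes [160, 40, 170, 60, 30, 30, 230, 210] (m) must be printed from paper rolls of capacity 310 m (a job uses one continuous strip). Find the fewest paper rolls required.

Total = 230 + 210 + 170 + 160 + 60 + 40 + 30 + 30 = 930 m.
Lower bound: ⌈930/310⌉ = 3 paper rolls.
Also, 4 print jobs each exceed 155 m, and no two of those can share a roll, so at least 4 paper rolls are needed.
A packing using 4 paper rolls:
  roll 1: 230 + 60 = 290
  roll 2: 210 + 40 + 30 + 30 = 310
  roll 3: 170 = 170
  roll 4: 160 = 160
This matches the lower bound, so 4 is optimal.

4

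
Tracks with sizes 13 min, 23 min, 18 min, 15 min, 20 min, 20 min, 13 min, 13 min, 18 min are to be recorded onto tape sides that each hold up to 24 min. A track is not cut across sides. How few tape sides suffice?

9

Total = 23 + 20 + 20 + 18 + 18 + 15 + 13 + 13 + 13 = 153 min.
Lower bound: ⌈153/24⌉ = 7 tape sides.
Also, 9 tracks each exceed 12 min, and no two of those can share a side, so at least 9 tape sides are needed.
A packing using 9 tape sides:
  side 1: 23 = 23
  side 2: 20 = 20
  side 3: 20 = 20
  side 4: 18 = 18
  side 5: 18 = 18
  side 6: 15 = 15
  side 7: 13 = 13
  side 8: 13 = 13
  side 9: 13 = 13
This matches the lower bound, so 9 is optimal.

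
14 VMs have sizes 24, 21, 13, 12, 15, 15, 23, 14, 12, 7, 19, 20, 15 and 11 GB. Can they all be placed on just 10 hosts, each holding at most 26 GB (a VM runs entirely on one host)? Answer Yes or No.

A valid assignment using 10 hosts:
  host 1: 24 = 24
  host 2: 23 = 23
  host 3: 21 = 21
  host 4: 20 = 20
  host 5: 19 + 7 = 26
  host 6: 15 + 11 = 26
  host 7: 15 = 15
  host 8: 15 = 15
  host 9: 14 + 12 = 26
  host 10: 13 + 12 = 25
Every load is within 26 GB, so 10 hosts suffice.

Yes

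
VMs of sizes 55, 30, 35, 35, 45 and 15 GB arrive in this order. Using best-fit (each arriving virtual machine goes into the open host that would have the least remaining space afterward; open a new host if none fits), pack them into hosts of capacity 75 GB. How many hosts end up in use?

  55 → host 1 (new)  [load 55/75]
  30 → host 2 (new)  [load 30/75]
  35 → host 2  [load 65/75]
  35 → host 3 (new)  [load 35/75]
  45 → host 4 (new)  [load 45/75]
  15 → host 1  [load 70/75]
4 hosts opened.

4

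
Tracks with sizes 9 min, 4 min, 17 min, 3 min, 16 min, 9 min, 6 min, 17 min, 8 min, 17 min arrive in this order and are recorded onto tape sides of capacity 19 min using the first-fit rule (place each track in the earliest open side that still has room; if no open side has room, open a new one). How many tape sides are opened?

7

  9 → side 1 (new)  [load 9/19]
  4 → side 1  [load 13/19]
  17 → side 2 (new)  [load 17/19]
  3 → side 1  [load 16/19]
  16 → side 3 (new)  [load 16/19]
  9 → side 4 (new)  [load 9/19]
  6 → side 4  [load 15/19]
  17 → side 5 (new)  [load 17/19]
  8 → side 6 (new)  [load 8/19]
  17 → side 7 (new)  [load 17/19]
7 tape sides opened.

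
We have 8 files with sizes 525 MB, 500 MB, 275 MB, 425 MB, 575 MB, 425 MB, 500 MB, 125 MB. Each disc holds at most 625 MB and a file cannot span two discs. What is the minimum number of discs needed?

Total = 575 + 525 + 500 + 500 + 425 + 425 + 275 + 125 = 3350 MB.
Lower bound: ⌈3350/625⌉ = 6 discs.
A packing using 7 discs:
  disc 1: 575 = 575
  disc 2: 525 = 525
  disc 3: 500 + 125 = 625
  disc 4: 500 = 500
  disc 5: 425 = 425
  disc 6: 425 = 425
  disc 7: 275 = 275
No arrangement into 6 discs stays within capacity, so 7 is optimal.

7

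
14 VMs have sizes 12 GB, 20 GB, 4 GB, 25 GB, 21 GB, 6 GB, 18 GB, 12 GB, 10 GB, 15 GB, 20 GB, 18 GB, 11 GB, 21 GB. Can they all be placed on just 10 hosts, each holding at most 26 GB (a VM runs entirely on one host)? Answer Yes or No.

Yes

A valid assignment using 10 hosts:
  host 1: 25 = 25
  host 2: 21 + 4 = 25
  host 3: 21 = 21
  host 4: 20 + 6 = 26
  host 5: 20 = 20
  host 6: 18 = 18
  host 7: 18 = 18
  host 8: 15 + 11 = 26
  host 9: 12 + 12 = 24
  host 10: 10 = 10
Every load is within 26 GB, so 10 hosts suffice.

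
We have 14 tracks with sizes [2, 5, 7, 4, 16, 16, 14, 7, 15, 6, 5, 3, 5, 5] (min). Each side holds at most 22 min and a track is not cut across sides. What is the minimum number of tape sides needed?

5

Total = 16 + 16 + 15 + 14 + 7 + 7 + 6 + 5 + 5 + 5 + 5 + 4 + 3 + 2 = 110 min.
Lower bound: ⌈110/22⌉ = 5 tape sides.
A packing using 5 tape sides:
  side 1: 16 + 6 = 22
  side 2: 16 + 4 + 2 = 22
  side 3: 15 + 7 = 22
  side 4: 14 + 5 + 3 = 22
  side 5: 7 + 5 + 5 + 5 = 22
This matches the lower bound, so 5 is optimal.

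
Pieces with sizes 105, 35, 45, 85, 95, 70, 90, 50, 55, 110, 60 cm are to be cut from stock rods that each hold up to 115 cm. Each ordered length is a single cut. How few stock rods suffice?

Total = 110 + 105 + 95 + 90 + 85 + 70 + 60 + 55 + 50 + 45 + 35 = 800 cm.
Lower bound: ⌈800/115⌉ = 7 stock rods.
A packing using 8 stock rods:
  stock rod 1: 110 = 110
  stock rod 2: 105 = 105
  stock rod 3: 95 = 95
  stock rod 4: 90 = 90
  stock rod 5: 85 = 85
  stock rod 6: 70 + 45 = 115
  stock rod 7: 60 + 55 = 115
  stock rod 8: 50 + 35 = 85
No arrangement into 7 stock rods stays within capacity, so 8 is optimal.

8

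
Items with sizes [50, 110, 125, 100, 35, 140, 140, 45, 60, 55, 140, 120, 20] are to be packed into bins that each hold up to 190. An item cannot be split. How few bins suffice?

Total = 140 + 140 + 140 + 125 + 120 + 110 + 100 + 60 + 55 + 50 + 45 + 35 + 20 = 1140.
Lower bound: ⌈1140/190⌉ = 6 bins.
Also, 7 items each exceed 95, and no two of those can share a bin, so at least 7 bins are needed.
A packing using 7 bins:
  bin 1: 140 + 50 = 190
  bin 2: 140 + 45 = 185
  bin 3: 140 + 35 = 175
  bin 4: 125 + 60 = 185
  bin 5: 120 + 55 = 175
  bin 6: 110 + 20 = 130
  bin 7: 100 = 100
This matches the lower bound, so 7 is optimal.

7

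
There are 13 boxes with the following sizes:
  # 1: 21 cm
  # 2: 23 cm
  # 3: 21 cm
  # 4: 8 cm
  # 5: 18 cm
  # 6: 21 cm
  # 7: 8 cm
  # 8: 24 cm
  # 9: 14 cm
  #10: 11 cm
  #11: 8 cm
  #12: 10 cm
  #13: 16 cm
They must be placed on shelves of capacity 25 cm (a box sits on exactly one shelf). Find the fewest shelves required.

10

Total = 24 + 23 + 21 + 21 + 21 + 18 + 16 + 14 + 11 + 10 + 8 + 8 + 8 = 203 cm.
Lower bound: ⌈203/25⌉ = 9 shelves.
A packing using 10 shelves:
  shelf 1: 24 = 24
  shelf 2: 23 = 23
  shelf 3: 21 = 21
  shelf 4: 21 = 21
  shelf 5: 21 = 21
  shelf 6: 18 = 18
  shelf 7: 16 + 8 = 24
  shelf 8: 14 + 11 = 25
  shelf 9: 10 + 8 = 18
  shelf 10: 8 = 8
No arrangement into 9 shelves stays within capacity, so 10 is optimal.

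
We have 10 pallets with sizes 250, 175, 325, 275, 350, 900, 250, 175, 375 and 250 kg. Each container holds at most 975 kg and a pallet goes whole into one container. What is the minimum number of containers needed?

4

Total = 900 + 375 + 350 + 325 + 275 + 250 + 250 + 250 + 175 + 175 = 3325 kg.
Lower bound: ⌈3325/975⌉ = 4 containers.
A packing using 4 containers:
  container 1: 900 = 900
  container 2: 375 + 350 + 250 = 975
  container 3: 325 + 275 + 250 = 850
  container 4: 250 + 175 + 175 = 600
This matches the lower bound, so 4 is optimal.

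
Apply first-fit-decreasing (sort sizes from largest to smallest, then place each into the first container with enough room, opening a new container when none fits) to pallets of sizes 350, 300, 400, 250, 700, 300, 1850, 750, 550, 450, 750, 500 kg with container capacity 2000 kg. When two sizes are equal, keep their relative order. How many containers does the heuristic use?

Sorted descending: 1850, 750, 750, 700, 550, 500, 450, 400, 350, 300, 300, 250.
  1850 → container 1 (new)  [load 1850/2000]
  750 → container 2 (new)  [load 750/2000]
  750 → container 2  [load 1500/2000]
  700 → container 3 (new)  [load 700/2000]
  550 → container 3  [load 1250/2000]
  500 → container 2  [load 2000/2000]
  450 → container 3  [load 1700/2000]
  400 → container 4 (new)  [load 400/2000]
  350 → container 4  [load 750/2000]
  300 → container 3  [load 2000/2000]
  300 → container 4  [load 1050/2000]
  250 → container 4  [load 1300/2000]
4 containers opened.

4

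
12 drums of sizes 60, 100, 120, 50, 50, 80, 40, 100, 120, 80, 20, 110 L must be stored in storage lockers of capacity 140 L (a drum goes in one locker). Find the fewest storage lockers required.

Total = 120 + 120 + 110 + 100 + 100 + 80 + 80 + 60 + 50 + 50 + 40 + 20 = 930 L.
Lower bound: ⌈930/140⌉ = 7 storage lockers.
A packing using 8 storage lockers:
  locker 1: 120 + 20 = 140
  locker 2: 120 = 120
  locker 3: 110 = 110
  locker 4: 100 + 40 = 140
  locker 5: 100 = 100
  locker 6: 80 + 60 = 140
  locker 7: 80 + 50 = 130
  locker 8: 50 = 50
No arrangement into 7 storage lockers stays within capacity, so 8 is optimal.

8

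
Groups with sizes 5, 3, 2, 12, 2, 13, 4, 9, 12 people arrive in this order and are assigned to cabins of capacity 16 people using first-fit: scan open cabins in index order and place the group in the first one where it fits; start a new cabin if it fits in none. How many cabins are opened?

  5 → cabin 1 (new)  [load 5/16]
  3 → cabin 1  [load 8/16]
  2 → cabin 1  [load 10/16]
  12 → cabin 2 (new)  [load 12/16]
  2 → cabin 1  [load 12/16]
  13 → cabin 3 (new)  [load 13/16]
  4 → cabin 1  [load 16/16]
  9 → cabin 4 (new)  [load 9/16]
  12 → cabin 5 (new)  [load 12/16]
5 cabins opened.

5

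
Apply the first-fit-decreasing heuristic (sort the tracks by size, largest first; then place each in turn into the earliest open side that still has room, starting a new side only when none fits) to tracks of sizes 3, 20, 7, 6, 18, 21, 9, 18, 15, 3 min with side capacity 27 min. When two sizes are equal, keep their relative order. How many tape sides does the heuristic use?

5

Sorted descending: 21, 20, 18, 18, 15, 9, 7, 6, 3, 3.
  21 → side 1 (new)  [load 21/27]
  20 → side 2 (new)  [load 20/27]
  18 → side 3 (new)  [load 18/27]
  18 → side 4 (new)  [load 18/27]
  15 → side 5 (new)  [load 15/27]
  9 → side 3  [load 27/27]
  7 → side 2  [load 27/27]
  6 → side 1  [load 27/27]
  3 → side 4  [load 21/27]
  3 → side 4  [load 24/27]
5 tape sides opened.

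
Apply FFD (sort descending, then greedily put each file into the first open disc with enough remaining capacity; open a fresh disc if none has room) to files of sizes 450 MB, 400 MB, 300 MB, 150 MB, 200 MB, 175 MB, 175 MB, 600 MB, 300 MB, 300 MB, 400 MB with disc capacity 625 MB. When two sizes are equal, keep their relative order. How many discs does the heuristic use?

6

Sorted descending: 600, 450, 400, 400, 300, 300, 300, 200, 175, 175, 150.
  600 → disc 1 (new)  [load 600/625]
  450 → disc 2 (new)  [load 450/625]
  400 → disc 3 (new)  [load 400/625]
  400 → disc 4 (new)  [load 400/625]
  300 → disc 5 (new)  [load 300/625]
  300 → disc 5  [load 600/625]
  300 → disc 6 (new)  [load 300/625]
  200 → disc 3  [load 600/625]
  175 → disc 2  [load 625/625]
  175 → disc 4  [load 575/625]
  150 → disc 6  [load 450/625]
6 discs opened.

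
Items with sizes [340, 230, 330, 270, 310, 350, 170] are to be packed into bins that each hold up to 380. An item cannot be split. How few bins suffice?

7

Total = 350 + 340 + 330 + 310 + 270 + 230 + 170 = 2000.
Lower bound: ⌈2000/380⌉ = 6 bins.
A packing using 7 bins:
  bin 1: 350 = 350
  bin 2: 340 = 340
  bin 3: 330 = 330
  bin 4: 310 = 310
  bin 5: 270 = 270
  bin 6: 230 = 230
  bin 7: 170 = 170
No arrangement into 6 bins stays within capacity, so 7 is optimal.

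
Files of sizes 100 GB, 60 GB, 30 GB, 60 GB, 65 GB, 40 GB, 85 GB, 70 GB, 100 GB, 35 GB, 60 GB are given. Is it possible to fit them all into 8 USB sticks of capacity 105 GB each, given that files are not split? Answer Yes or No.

Yes

A valid assignment using 8 USB sticks:
  USB stick 1: 100 = 100
  USB stick 2: 100 = 100
  USB stick 3: 85 = 85
  USB stick 4: 70 + 35 = 105
  USB stick 5: 65 + 40 = 105
  USB stick 6: 60 + 30 = 90
  USB stick 7: 60 = 60
  USB stick 8: 60 = 60
Every load is within 105 GB, so 8 USB sticks suffice.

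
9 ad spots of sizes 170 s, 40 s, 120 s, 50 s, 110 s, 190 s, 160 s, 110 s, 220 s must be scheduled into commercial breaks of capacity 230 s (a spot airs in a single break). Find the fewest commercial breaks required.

Total = 220 + 190 + 170 + 160 + 120 + 110 + 110 + 50 + 40 = 1170 s.
Lower bound: ⌈1170/230⌉ = 6 commercial breaks.
A packing using 6 commercial breaks:
  break 1: 220 = 220
  break 2: 190 + 40 = 230
  break 3: 170 + 50 = 220
  break 4: 160 = 160
  break 5: 120 + 110 = 230
  break 6: 110 = 110
This matches the lower bound, so 6 is optimal.

6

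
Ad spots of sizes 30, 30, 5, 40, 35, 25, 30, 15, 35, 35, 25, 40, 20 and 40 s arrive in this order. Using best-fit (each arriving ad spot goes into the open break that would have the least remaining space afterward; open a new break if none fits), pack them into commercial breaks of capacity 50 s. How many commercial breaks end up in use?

  30 → break 1 (new)  [load 30/50]
  30 → break 2 (new)  [load 30/50]
  5 → break 1  [load 35/50]
  40 → break 3 (new)  [load 40/50]
  35 → break 4 (new)  [load 35/50]
  25 → break 5 (new)  [load 25/50]
  30 → break 6 (new)  [load 30/50]
  15 → break 1  [load 50/50]
  35 → break 7 (new)  [load 35/50]
  35 → break 8 (new)  [load 35/50]
  25 → break 5  [load 50/50]
  40 → break 9 (new)  [load 40/50]
  20 → break 2  [load 50/50]
  40 → break 10 (new)  [load 40/50]
10 commercial breaks opened.

10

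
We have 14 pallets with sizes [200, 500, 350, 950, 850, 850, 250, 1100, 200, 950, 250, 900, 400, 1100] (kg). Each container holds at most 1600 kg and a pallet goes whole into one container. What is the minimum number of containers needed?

7

Total = 1100 + 1100 + 950 + 950 + 900 + 850 + 850 + 500 + 400 + 350 + 250 + 250 + 200 + 200 = 8850 kg.
Lower bound: ⌈8850/1600⌉ = 6 containers.
Also, 7 pallets each exceed 800 kg, and no two of those can share a container, so at least 7 containers are needed.
A packing using 7 containers:
  container 1: 1100 + 500 = 1600
  container 2: 1100 + 400 = 1500
  container 3: 950 + 350 + 250 = 1550
  container 4: 950 + 250 + 200 + 200 = 1600
  container 5: 900 = 900
  container 6: 850 = 850
  container 7: 850 = 850
This matches the lower bound, so 7 is optimal.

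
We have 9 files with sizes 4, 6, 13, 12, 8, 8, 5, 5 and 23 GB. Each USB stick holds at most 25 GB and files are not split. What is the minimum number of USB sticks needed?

Total = 23 + 13 + 12 + 8 + 8 + 6 + 5 + 5 + 4 = 84 GB.
Lower bound: ⌈84/25⌉ = 4 USB sticks.
A packing using 4 USB sticks:
  USB stick 1: 23 = 23
  USB stick 2: 13 + 12 = 25
  USB stick 3: 8 + 8 + 6 = 22
  USB stick 4: 5 + 5 + 4 = 14
This matches the lower bound, so 4 is optimal.

4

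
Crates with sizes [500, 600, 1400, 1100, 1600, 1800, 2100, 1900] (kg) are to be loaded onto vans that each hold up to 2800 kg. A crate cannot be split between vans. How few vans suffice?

Total = 2100 + 1900 + 1800 + 1600 + 1400 + 1100 + 600 + 500 = 11000 kg.
Lower bound: ⌈11000/2800⌉ = 4 vans.
A packing using 5 vans:
  van 1: 2100 + 600 = 2700
  van 2: 1900 + 500 = 2400
  van 3: 1800 = 1800
  van 4: 1600 + 1100 = 2700
  van 5: 1400 = 1400
No arrangement into 4 vans stays within capacity, so 5 is optimal.

5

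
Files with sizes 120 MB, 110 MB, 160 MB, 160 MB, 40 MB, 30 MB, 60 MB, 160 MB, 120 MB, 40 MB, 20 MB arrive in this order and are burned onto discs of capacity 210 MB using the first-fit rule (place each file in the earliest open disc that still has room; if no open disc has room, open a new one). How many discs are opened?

6

  120 → disc 1 (new)  [load 120/210]
  110 → disc 2 (new)  [load 110/210]
  160 → disc 3 (new)  [load 160/210]
  160 → disc 4 (new)  [load 160/210]
  40 → disc 1  [load 160/210]
  30 → disc 1  [load 190/210]
  60 → disc 2  [load 170/210]
  160 → disc 5 (new)  [load 160/210]
  120 → disc 6 (new)  [load 120/210]
  40 → disc 2  [load 210/210]
  20 → disc 1  [load 210/210]
6 discs opened.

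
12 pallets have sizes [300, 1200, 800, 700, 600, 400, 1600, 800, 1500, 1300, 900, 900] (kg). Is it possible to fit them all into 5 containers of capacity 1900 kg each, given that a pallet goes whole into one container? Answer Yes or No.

No

Total = 11000 kg; ⌈11000/1900⌉ = 6.
At least 6 containers are required, but only 5 are allowed.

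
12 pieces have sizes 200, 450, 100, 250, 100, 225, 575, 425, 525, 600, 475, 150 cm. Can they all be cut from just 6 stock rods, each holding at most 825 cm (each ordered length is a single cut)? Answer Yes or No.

Yes

A valid assignment using 6 stock rods:
  stock rod 1: 600 + 225 = 825
  stock rod 2: 575 + 250 = 825
  stock rod 3: 525 + 200 + 100 = 825
  stock rod 4: 475 + 150 + 100 = 725
  stock rod 5: 450 = 450
  stock rod 6: 425 = 425
Every load is within 825 cm, so 6 stock rods suffice.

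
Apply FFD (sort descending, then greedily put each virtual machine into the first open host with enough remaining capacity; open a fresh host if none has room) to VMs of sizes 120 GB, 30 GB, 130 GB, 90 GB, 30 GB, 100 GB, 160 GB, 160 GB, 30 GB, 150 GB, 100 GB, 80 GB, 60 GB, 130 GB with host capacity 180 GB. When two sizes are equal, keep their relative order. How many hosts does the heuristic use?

Sorted descending: 160, 160, 150, 130, 130, 120, 100, 100, 90, 80, 60, 30, 30, 30.
  160 → host 1 (new)  [load 160/180]
  160 → host 2 (new)  [load 160/180]
  150 → host 3 (new)  [load 150/180]
  130 → host 4 (new)  [load 130/180]
  130 → host 5 (new)  [load 130/180]
  120 → host 6 (new)  [load 120/180]
  100 → host 7 (new)  [load 100/180]
  100 → host 8 (new)  [load 100/180]
  90 → host 9 (new)  [load 90/180]
  80 → host 7  [load 180/180]
  60 → host 6  [load 180/180]
  30 → host 3  [load 180/180]
  30 → host 4  [load 160/180]
  30 → host 5  [load 160/180]
9 hosts opened.

9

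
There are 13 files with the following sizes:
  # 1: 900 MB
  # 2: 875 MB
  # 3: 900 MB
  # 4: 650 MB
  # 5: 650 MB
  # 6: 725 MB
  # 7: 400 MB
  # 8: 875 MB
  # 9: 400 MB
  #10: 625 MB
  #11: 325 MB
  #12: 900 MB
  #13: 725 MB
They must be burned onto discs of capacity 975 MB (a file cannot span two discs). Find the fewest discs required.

Total = 900 + 900 + 900 + 875 + 875 + 725 + 725 + 650 + 650 + 625 + 400 + 400 + 325 = 8950 MB.
Lower bound: ⌈8950/975⌉ = 10 discs.
A packing using 11 discs:
  disc 1: 900 = 900
  disc 2: 900 = 900
  disc 3: 900 = 900
  disc 4: 875 = 875
  disc 5: 875 = 875
  disc 6: 725 = 725
  disc 7: 725 = 725
  disc 8: 650 + 325 = 975
  disc 9: 650 = 650
  disc 10: 625 = 625
  disc 11: 400 + 400 = 800
No arrangement into 10 discs stays within capacity, so 11 is optimal.

11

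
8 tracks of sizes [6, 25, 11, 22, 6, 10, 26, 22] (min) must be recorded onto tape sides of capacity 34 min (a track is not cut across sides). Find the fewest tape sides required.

4

Total = 26 + 25 + 22 + 22 + 11 + 10 + 6 + 6 = 128 min.
Lower bound: ⌈128/34⌉ = 4 tape sides.
A packing using 4 tape sides:
  side 1: 26 + 6 = 32
  side 2: 25 + 6 = 31
  side 3: 22 + 11 = 33
  side 4: 22 + 10 = 32
This matches the lower bound, so 4 is optimal.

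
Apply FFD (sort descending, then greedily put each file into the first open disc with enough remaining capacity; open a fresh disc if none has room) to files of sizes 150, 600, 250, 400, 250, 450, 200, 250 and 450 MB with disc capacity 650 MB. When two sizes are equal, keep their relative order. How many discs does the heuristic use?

Sorted descending: 600, 450, 450, 400, 250, 250, 250, 200, 150.
  600 → disc 1 (new)  [load 600/650]
  450 → disc 2 (new)  [load 450/650]
  450 → disc 3 (new)  [load 450/650]
  400 → disc 4 (new)  [load 400/650]
  250 → disc 4  [load 650/650]
  250 → disc 5 (new)  [load 250/650]
  250 → disc 5  [load 500/650]
  200 → disc 2  [load 650/650]
  150 → disc 3  [load 600/650]
5 discs opened.

5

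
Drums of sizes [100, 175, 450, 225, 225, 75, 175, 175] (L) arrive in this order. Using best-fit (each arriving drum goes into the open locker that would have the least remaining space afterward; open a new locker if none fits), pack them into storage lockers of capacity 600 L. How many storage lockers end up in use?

  100 → locker 1 (new)  [load 100/600]
  175 → locker 1  [load 275/600]
  450 → locker 2 (new)  [load 450/600]
  225 → locker 1  [load 500/600]
  225 → locker 3 (new)  [load 225/600]
  75 → locker 1  [load 575/600]
  175 → locker 3  [load 400/600]
  175 → locker 3  [load 575/600]
3 storage lockers opened.

3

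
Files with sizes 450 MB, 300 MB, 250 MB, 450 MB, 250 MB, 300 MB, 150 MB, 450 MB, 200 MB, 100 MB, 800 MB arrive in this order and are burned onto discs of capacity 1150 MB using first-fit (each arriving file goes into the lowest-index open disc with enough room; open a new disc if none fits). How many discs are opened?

4

  450 → disc 1 (new)  [load 450/1150]
  300 → disc 1  [load 750/1150]
  250 → disc 1  [load 1000/1150]
  450 → disc 2 (new)  [load 450/1150]
  250 → disc 2  [load 700/1150]
  300 → disc 2  [load 1000/1150]
  150 → disc 1  [load 1150/1150]
  450 → disc 3 (new)  [load 450/1150]
  200 → disc 3  [load 650/1150]
  100 → disc 2  [load 1100/1150]
  800 → disc 4 (new)  [load 800/1150]
4 discs opened.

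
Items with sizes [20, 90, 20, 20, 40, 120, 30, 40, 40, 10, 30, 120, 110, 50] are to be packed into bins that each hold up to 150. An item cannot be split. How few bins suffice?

5

Total = 120 + 120 + 110 + 90 + 50 + 40 + 40 + 40 + 30 + 30 + 20 + 20 + 20 + 10 = 740.
Lower bound: ⌈740/150⌉ = 5 bins.
A packing using 5 bins:
  bin 1: 120 + 30 = 150
  bin 2: 120 + 30 = 150
  bin 3: 110 + 40 = 150
  bin 4: 90 + 50 + 10 = 150
  bin 5: 40 + 40 + 20 + 20 + 20 = 140
This matches the lower bound, so 5 is optimal.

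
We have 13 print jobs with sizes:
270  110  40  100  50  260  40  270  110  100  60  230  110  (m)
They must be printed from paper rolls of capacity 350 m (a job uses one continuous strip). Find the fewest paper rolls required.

6

Total = 270 + 270 + 260 + 230 + 110 + 110 + 110 + 100 + 100 + 60 + 50 + 40 + 40 = 1750 m.
Lower bound: ⌈1750/350⌉ = 5 paper rolls.
A packing using 6 paper rolls:
  roll 1: 270 + 60 = 330
  roll 2: 270 + 50 = 320
  roll 3: 260 + 40 + 40 = 340
  roll 4: 230 + 110 = 340
  roll 5: 110 + 110 + 100 = 320
  roll 6: 100 = 100
No arrangement into 5 paper rolls stays within capacity, so 6 is optimal.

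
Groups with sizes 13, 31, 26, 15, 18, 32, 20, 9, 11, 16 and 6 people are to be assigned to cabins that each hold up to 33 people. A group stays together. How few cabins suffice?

Total = 32 + 31 + 26 + 20 + 18 + 16 + 15 + 13 + 11 + 9 + 6 = 197 people.
Lower bound: ⌈197/33⌉ = 6 cabins.
A packing using 7 cabins:
  cabin 1: 32 = 32
  cabin 2: 31 = 31
  cabin 3: 26 + 6 = 32
  cabin 4: 20 + 13 = 33
  cabin 5: 18 + 15 = 33
  cabin 6: 16 + 11 = 27
  cabin 7: 9 = 9
No arrangement into 6 cabins stays within capacity, so 7 is optimal.

7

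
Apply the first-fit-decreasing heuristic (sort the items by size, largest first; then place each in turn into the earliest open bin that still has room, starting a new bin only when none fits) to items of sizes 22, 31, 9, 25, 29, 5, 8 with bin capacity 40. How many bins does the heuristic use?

4

Sorted descending: 31, 29, 25, 22, 9, 8, 5.
  31 → bin 1 (new)  [load 31/40]
  29 → bin 2 (new)  [load 29/40]
  25 → bin 3 (new)  [load 25/40]
  22 → bin 4 (new)  [load 22/40]
  9 → bin 1  [load 40/40]
  8 → bin 2  [load 37/40]
  5 → bin 3  [load 30/40]
4 bins opened.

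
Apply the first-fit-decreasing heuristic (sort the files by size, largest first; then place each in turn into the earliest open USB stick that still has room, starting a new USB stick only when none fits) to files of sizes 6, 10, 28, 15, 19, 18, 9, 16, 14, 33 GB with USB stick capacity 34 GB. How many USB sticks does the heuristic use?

Sorted descending: 33, 28, 19, 18, 16, 15, 14, 10, 9, 6.
  33 → USB stick 1 (new)  [load 33/34]
  28 → USB stick 2 (new)  [load 28/34]
  19 → USB stick 3 (new)  [load 19/34]
  18 → USB stick 4 (new)  [load 18/34]
  16 → USB stick 4  [load 34/34]
  15 → USB stick 3  [load 34/34]
  14 → USB stick 5 (new)  [load 14/34]
  10 → USB stick 5  [load 24/34]
  9 → USB stick 5  [load 33/34]
  6 → USB stick 2  [load 34/34]
5 USB sticks opened.

5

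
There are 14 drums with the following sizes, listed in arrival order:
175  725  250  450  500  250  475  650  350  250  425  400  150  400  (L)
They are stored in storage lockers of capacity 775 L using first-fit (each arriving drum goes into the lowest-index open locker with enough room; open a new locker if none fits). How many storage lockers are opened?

  175 → locker 1 (new)  [load 175/775]
  725 → locker 2 (new)  [load 725/775]
  250 → locker 1  [load 425/775]
  450 → locker 3 (new)  [load 450/775]
  500 → locker 4 (new)  [load 500/775]
  250 → locker 1  [load 675/775]
  475 → locker 5 (new)  [load 475/775]
  650 → locker 6 (new)  [load 650/775]
  350 → locker 7 (new)  [load 350/775]
  250 → locker 3  [load 700/775]
  425 → locker 7  [load 775/775]
  400 → locker 8 (new)  [load 400/775]
  150 → locker 4  [load 650/775]
  400 → locker 9 (new)  [load 400/775]
9 storage lockers opened.

9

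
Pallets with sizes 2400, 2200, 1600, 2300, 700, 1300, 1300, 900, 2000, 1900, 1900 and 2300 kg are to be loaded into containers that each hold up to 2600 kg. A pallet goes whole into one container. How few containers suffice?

Total = 2400 + 2300 + 2300 + 2200 + 2000 + 1900 + 1900 + 1600 + 1300 + 1300 + 900 + 700 = 20800 kg.
Lower bound: ⌈20800/2600⌉ = 8 containers.
A packing using 9 containers:
  container 1: 2400 = 2400
  container 2: 2300 = 2300
  container 3: 2300 = 2300
  container 4: 2200 = 2200
  container 5: 2000 = 2000
  container 6: 1900 + 700 = 2600
  container 7: 1900 = 1900
  container 8: 1600 + 900 = 2500
  container 9: 1300 + 1300 = 2600
No arrangement into 8 containers stays within capacity, so 9 is optimal.

9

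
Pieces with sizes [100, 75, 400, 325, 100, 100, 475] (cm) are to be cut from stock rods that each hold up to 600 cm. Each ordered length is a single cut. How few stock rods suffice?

3

Total = 475 + 400 + 325 + 100 + 100 + 100 + 75 = 1575 cm.
Lower bound: ⌈1575/600⌉ = 3 stock rods.
A packing using 3 stock rods:
  stock rod 1: 475 + 100 = 575
  stock rod 2: 400 + 100 + 100 = 600
  stock rod 3: 325 + 75 = 400
This matches the lower bound, so 3 is optimal.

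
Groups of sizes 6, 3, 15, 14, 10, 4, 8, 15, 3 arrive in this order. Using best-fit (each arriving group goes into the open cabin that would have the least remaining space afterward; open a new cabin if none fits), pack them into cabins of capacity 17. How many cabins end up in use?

  6 → cabin 1 (new)  [load 6/17]
  3 → cabin 1  [load 9/17]
  15 → cabin 2 (new)  [load 15/17]
  14 → cabin 3 (new)  [load 14/17]
  10 → cabin 4 (new)  [load 10/17]
  4 → cabin 4  [load 14/17]
  8 → cabin 1  [load 17/17]
  15 → cabin 5 (new)  [load 15/17]
  3 → cabin 3  [load 17/17]
5 cabins opened.

5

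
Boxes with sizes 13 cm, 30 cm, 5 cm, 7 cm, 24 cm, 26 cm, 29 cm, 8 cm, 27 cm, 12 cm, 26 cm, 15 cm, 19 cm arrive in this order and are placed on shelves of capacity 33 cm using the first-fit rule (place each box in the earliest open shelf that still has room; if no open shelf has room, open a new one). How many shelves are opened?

9

  13 → shelf 1 (new)  [load 13/33]
  30 → shelf 2 (new)  [load 30/33]
  5 → shelf 1  [load 18/33]
  7 → shelf 1  [load 25/33]
  24 → shelf 3 (new)  [load 24/33]
  26 → shelf 4 (new)  [load 26/33]
  29 → shelf 5 (new)  [load 29/33]
  8 → shelf 1  [load 33/33]
  27 → shelf 6 (new)  [load 27/33]
  12 → shelf 7 (new)  [load 12/33]
  26 → shelf 8 (new)  [load 26/33]
  15 → shelf 7  [load 27/33]
  19 → shelf 9 (new)  [load 19/33]
9 shelves opened.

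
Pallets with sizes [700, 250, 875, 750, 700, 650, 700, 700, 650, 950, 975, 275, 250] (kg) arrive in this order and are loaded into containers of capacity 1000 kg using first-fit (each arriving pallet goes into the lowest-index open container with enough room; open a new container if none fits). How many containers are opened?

  700 → container 1 (new)  [load 700/1000]
  250 → container 1  [load 950/1000]
  875 → container 2 (new)  [load 875/1000]
  750 → container 3 (new)  [load 750/1000]
  700 → container 4 (new)  [load 700/1000]
  650 → container 5 (new)  [load 650/1000]
  700 → container 6 (new)  [load 700/1000]
  700 → container 7 (new)  [load 700/1000]
  650 → container 8 (new)  [load 650/1000]
  950 → container 9 (new)  [load 950/1000]
  975 → container 10 (new)  [load 975/1000]
  275 → container 4  [load 975/1000]
  250 → container 3  [load 1000/1000]
10 containers opened.

10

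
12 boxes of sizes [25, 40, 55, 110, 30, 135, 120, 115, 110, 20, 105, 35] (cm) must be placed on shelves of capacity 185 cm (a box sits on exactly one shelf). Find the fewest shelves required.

6

Total = 135 + 120 + 115 + 110 + 110 + 105 + 55 + 40 + 35 + 30 + 25 + 20 = 900 cm.
Lower bound: ⌈900/185⌉ = 5 shelves.
Also, 6 boxes each exceed 185/2 cm, and no two of those can share a shelf, so at least 6 shelves are needed.
A packing using 6 shelves:
  shelf 1: 135 + 40 = 175
  shelf 2: 120 + 55 = 175
  shelf 3: 115 + 35 + 30 = 180
  shelf 4: 110 + 25 + 20 = 155
  shelf 5: 110 = 110
  shelf 6: 105 = 105
This matches the lower bound, so 6 is optimal.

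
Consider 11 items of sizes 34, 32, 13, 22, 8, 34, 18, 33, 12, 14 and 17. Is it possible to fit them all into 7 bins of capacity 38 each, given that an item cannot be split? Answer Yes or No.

Yes

A valid assignment using 7 bins:
  bin 1: 34 = 34
  bin 2: 34 = 34
  bin 3: 33 = 33
  bin 4: 32 = 32
  bin 5: 22 + 14 = 36
  bin 6: 18 + 17 = 35
  bin 7: 13 + 12 + 8 = 33
Every load is within 38, so 7 bins suffice.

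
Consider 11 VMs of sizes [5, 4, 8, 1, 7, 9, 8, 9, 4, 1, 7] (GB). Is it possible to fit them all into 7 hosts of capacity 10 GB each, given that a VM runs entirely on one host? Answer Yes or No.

No

Total = 63 GB; ⌈63/10⌉ = 7.
The bound of 7 does not rule out 7, but exhaustive search shows no assignment into 7 hosts of capacity 10 GB exists — the minimum is 8.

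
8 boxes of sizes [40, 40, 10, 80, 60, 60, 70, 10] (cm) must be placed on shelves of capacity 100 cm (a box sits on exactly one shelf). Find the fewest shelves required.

4

Total = 80 + 70 + 60 + 60 + 40 + 40 + 10 + 10 = 370 cm.
Lower bound: ⌈370/100⌉ = 4 shelves.
A packing using 4 shelves:
  shelf 1: 80 + 10 + 10 = 100
  shelf 2: 70 = 70
  shelf 3: 60 + 40 = 100
  shelf 4: 60 + 40 = 100
This matches the lower bound, so 4 is optimal.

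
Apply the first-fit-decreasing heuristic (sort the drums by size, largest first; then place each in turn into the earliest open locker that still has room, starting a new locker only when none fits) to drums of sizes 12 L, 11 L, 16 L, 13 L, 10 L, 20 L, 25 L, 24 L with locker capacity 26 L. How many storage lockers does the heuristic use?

6

Sorted descending: 25, 24, 20, 16, 13, 12, 11, 10.
  25 → locker 1 (new)  [load 25/26]
  24 → locker 2 (new)  [load 24/26]
  20 → locker 3 (new)  [load 20/26]
  16 → locker 4 (new)  [load 16/26]
  13 → locker 5 (new)  [load 13/26]
  12 → locker 5  [load 25/26]
  11 → locker 6 (new)  [load 11/26]
  10 → locker 4  [load 26/26]
6 storage lockers opened.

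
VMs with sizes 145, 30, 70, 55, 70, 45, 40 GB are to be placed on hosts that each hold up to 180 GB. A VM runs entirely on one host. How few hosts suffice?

3

Total = 145 + 70 + 70 + 55 + 45 + 40 + 30 = 455 GB.
Lower bound: ⌈455/180⌉ = 3 hosts.
A packing using 3 hosts:
  host 1: 145 + 30 = 175
  host 2: 70 + 70 + 40 = 180
  host 3: 55 + 45 = 100
This matches the lower bound, so 3 is optimal.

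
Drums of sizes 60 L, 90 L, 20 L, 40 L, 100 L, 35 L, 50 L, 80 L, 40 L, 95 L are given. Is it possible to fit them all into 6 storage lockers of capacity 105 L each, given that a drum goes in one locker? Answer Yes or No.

No

Total = 610 L; ⌈610/105⌉ = 6.
The bound of 6 does not rule out 6, but exhaustive search shows no assignment into 6 storage lockers of capacity 105 L exists — the minimum is 7.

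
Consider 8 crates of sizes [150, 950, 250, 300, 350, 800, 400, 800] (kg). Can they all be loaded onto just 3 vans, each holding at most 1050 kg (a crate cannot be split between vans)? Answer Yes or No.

Total = 4000 kg; ⌈4000/1050⌉ = 4.
At least 4 vans are required, but only 3 are allowed.

No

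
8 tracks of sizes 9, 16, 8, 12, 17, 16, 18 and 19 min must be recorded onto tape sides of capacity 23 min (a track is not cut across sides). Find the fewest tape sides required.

Total = 19 + 18 + 17 + 16 + 16 + 12 + 9 + 8 = 115 min.
Lower bound: ⌈115/23⌉ = 5 tape sides.
Also, 6 tracks each exceed 23/2 min, and no two of those can share a side, so at least 6 tape sides are needed.
A packing using 7 tape sides:
  side 1: 19 = 19
  side 2: 18 = 18
  side 3: 17 = 17
  side 4: 16 = 16
  side 5: 16 = 16
  side 6: 12 + 9 = 21
  side 7: 8 = 8
No arrangement into 6 tape sides stays within capacity, so 7 is optimal.

7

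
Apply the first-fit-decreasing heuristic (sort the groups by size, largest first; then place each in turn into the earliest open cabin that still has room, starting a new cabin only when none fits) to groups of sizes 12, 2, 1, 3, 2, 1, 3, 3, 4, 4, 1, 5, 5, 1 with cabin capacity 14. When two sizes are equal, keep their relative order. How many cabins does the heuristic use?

4

Sorted descending: 12, 5, 5, 4, 4, 3, 3, 3, 2, 2, 1, 1, 1, 1.
  12 → cabin 1 (new)  [load 12/14]
  5 → cabin 2 (new)  [load 5/14]
  5 → cabin 2  [load 10/14]
  4 → cabin 2  [load 14/14]
  4 → cabin 3 (new)  [load 4/14]
  3 → cabin 3  [load 7/14]
  3 → cabin 3  [load 10/14]
  3 → cabin 3  [load 13/14]
  2 → cabin 1  [load 14/14]
  2 → cabin 4 (new)  [load 2/14]
  1 → cabin 3  [load 14/14]
  1 → cabin 4  [load 3/14]
  1 → cabin 4  [load 4/14]
  1 → cabin 4  [load 5/14]
4 cabins opened.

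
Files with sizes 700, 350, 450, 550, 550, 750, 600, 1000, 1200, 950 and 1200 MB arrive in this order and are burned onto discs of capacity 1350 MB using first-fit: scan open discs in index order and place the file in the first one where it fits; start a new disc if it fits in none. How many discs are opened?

  700 → disc 1 (new)  [load 700/1350]
  350 → disc 1  [load 1050/1350]
  450 → disc 2 (new)  [load 450/1350]
  550 → disc 2  [load 1000/1350]
  550 → disc 3 (new)  [load 550/1350]
  750 → disc 3  [load 1300/1350]
  600 → disc 4 (new)  [load 600/1350]
  1000 → disc 5 (new)  [load 1000/1350]
  1200 → disc 6 (new)  [load 1200/1350]
  950 → disc 7 (new)  [load 950/1350]
  1200 → disc 8 (new)  [load 1200/1350]
8 discs opened.

8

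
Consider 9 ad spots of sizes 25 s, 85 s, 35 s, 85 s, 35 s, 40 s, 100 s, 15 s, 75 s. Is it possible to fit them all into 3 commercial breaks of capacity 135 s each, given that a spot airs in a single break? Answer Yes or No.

No

Total = 495 s; ⌈495/135⌉ = 4.
At least 4 commercial breaks are required, but only 3 are allowed.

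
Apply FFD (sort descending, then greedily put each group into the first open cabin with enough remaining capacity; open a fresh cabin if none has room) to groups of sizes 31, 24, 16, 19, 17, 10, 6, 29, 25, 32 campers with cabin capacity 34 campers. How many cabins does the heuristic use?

Sorted descending: 32, 31, 29, 25, 24, 19, 17, 16, 10, 6.
  32 → cabin 1 (new)  [load 32/34]
  31 → cabin 2 (new)  [load 31/34]
  29 → cabin 3 (new)  [load 29/34]
  25 → cabin 4 (new)  [load 25/34]
  24 → cabin 5 (new)  [load 24/34]
  19 → cabin 6 (new)  [load 19/34]
  17 → cabin 7 (new)  [load 17/34]
  16 → cabin 7  [load 33/34]
  10 → cabin 5  [load 34/34]
  6 → cabin 4  [load 31/34]
7 cabins opened.

7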